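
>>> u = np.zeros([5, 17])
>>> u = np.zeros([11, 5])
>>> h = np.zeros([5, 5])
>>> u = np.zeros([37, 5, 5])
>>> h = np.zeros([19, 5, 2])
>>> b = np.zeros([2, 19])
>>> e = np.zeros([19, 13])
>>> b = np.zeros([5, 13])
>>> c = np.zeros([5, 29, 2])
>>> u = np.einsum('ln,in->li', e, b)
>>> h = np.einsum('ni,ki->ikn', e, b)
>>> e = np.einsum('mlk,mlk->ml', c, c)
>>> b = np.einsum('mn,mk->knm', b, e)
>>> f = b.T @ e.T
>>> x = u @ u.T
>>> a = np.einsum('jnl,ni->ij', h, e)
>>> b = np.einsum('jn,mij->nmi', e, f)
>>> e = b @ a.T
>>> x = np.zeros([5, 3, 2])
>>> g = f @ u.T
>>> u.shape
(19, 5)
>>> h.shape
(13, 5, 19)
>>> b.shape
(29, 5, 13)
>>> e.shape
(29, 5, 29)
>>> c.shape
(5, 29, 2)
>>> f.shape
(5, 13, 5)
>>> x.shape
(5, 3, 2)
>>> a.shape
(29, 13)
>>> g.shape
(5, 13, 19)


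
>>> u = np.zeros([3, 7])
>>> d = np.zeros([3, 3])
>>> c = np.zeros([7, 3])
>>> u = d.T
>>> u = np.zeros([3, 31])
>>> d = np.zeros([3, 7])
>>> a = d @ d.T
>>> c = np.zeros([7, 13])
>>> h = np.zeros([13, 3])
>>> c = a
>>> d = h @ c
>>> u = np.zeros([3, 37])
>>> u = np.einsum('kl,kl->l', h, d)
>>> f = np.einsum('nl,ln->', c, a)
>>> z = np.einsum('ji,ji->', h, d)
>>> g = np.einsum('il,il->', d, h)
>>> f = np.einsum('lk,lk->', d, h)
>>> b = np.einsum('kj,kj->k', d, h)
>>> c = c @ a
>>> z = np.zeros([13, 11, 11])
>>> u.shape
(3,)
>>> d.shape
(13, 3)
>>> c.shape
(3, 3)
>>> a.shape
(3, 3)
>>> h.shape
(13, 3)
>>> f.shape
()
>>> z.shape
(13, 11, 11)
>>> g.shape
()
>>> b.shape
(13,)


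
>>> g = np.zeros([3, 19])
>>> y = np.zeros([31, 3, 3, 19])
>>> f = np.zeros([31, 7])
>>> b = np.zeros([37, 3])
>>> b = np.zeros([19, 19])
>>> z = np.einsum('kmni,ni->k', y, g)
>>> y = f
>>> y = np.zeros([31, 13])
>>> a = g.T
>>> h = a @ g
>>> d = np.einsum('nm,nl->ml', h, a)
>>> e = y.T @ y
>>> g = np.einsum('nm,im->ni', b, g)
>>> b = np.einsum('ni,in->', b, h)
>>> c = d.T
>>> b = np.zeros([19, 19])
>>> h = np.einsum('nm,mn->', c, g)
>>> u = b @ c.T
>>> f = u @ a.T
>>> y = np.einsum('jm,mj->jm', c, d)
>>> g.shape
(19, 3)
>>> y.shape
(3, 19)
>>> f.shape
(19, 19)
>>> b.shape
(19, 19)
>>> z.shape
(31,)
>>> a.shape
(19, 3)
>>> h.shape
()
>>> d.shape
(19, 3)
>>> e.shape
(13, 13)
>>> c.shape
(3, 19)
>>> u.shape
(19, 3)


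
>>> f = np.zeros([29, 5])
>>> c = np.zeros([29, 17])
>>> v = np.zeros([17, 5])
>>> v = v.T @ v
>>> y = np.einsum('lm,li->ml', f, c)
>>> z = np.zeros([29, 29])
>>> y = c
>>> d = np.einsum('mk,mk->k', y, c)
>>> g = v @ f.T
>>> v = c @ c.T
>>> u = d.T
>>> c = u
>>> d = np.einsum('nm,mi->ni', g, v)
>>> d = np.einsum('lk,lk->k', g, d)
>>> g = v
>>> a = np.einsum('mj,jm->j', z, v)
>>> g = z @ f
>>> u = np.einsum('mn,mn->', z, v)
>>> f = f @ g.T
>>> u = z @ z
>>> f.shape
(29, 29)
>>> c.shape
(17,)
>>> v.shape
(29, 29)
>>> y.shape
(29, 17)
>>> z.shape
(29, 29)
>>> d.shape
(29,)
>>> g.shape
(29, 5)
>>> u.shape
(29, 29)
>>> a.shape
(29,)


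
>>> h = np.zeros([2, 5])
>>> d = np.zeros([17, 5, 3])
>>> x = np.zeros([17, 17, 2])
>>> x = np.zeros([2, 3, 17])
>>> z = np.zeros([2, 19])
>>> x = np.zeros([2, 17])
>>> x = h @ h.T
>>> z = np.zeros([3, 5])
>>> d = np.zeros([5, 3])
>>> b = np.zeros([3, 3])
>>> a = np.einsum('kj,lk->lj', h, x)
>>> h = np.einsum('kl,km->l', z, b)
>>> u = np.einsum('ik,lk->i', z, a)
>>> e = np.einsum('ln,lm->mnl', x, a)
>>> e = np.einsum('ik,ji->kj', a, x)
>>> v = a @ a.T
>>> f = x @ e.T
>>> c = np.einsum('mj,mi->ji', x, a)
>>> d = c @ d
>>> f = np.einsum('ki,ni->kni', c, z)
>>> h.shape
(5,)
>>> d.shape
(2, 3)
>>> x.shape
(2, 2)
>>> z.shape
(3, 5)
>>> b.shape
(3, 3)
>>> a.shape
(2, 5)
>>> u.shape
(3,)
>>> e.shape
(5, 2)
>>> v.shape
(2, 2)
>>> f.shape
(2, 3, 5)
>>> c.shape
(2, 5)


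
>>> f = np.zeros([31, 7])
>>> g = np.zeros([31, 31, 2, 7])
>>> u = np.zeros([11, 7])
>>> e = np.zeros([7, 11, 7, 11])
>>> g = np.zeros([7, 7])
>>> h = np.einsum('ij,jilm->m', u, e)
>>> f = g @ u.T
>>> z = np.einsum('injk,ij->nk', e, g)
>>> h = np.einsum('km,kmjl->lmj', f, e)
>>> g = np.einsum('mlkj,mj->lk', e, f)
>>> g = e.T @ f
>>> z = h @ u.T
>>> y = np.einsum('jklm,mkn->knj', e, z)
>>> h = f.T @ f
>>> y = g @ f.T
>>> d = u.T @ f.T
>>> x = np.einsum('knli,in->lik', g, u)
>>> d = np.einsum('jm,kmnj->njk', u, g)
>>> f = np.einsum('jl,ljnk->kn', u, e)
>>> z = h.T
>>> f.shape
(11, 7)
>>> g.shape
(11, 7, 11, 11)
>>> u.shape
(11, 7)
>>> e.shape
(7, 11, 7, 11)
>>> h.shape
(11, 11)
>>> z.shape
(11, 11)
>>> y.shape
(11, 7, 11, 7)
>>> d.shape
(11, 11, 11)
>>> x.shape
(11, 11, 11)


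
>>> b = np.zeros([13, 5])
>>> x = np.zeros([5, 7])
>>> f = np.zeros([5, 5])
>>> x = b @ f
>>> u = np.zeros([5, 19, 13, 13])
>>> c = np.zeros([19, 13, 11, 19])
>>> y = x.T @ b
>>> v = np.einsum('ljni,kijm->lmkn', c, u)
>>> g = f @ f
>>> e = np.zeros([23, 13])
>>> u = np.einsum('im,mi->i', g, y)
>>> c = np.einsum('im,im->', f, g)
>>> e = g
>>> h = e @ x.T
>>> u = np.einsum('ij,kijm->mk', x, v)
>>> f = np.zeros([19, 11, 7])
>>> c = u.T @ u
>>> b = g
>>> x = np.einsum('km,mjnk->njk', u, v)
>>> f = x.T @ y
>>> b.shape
(5, 5)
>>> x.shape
(5, 13, 11)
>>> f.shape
(11, 13, 5)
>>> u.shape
(11, 19)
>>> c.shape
(19, 19)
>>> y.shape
(5, 5)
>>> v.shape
(19, 13, 5, 11)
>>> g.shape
(5, 5)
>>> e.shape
(5, 5)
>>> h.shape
(5, 13)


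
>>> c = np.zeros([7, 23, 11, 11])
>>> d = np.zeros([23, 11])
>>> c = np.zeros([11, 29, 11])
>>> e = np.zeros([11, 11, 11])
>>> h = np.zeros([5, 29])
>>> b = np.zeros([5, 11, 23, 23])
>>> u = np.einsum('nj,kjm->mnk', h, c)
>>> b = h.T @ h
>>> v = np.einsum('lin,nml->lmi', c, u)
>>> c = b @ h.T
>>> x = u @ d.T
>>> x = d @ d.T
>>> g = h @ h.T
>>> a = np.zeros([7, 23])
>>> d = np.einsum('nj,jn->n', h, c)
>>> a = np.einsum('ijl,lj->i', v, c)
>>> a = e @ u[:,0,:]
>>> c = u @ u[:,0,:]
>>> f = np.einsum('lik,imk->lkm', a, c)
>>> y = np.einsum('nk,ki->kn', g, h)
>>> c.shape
(11, 5, 11)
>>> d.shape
(5,)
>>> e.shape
(11, 11, 11)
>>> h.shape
(5, 29)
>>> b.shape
(29, 29)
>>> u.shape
(11, 5, 11)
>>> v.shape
(11, 5, 29)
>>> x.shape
(23, 23)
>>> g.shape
(5, 5)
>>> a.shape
(11, 11, 11)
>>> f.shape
(11, 11, 5)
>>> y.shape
(5, 5)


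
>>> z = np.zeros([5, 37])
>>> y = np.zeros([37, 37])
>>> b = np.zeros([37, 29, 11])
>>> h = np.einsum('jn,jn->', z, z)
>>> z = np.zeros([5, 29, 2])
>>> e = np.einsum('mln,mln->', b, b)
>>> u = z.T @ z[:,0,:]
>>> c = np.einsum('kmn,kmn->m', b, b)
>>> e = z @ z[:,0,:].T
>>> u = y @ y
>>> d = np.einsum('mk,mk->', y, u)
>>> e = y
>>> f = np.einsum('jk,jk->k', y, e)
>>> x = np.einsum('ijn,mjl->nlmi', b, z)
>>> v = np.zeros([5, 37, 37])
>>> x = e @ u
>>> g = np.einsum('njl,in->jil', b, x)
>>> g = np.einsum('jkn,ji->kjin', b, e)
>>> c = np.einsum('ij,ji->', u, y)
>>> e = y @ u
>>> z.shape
(5, 29, 2)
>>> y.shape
(37, 37)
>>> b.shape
(37, 29, 11)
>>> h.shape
()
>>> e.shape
(37, 37)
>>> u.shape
(37, 37)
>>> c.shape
()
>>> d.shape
()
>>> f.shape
(37,)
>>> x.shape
(37, 37)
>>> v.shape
(5, 37, 37)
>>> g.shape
(29, 37, 37, 11)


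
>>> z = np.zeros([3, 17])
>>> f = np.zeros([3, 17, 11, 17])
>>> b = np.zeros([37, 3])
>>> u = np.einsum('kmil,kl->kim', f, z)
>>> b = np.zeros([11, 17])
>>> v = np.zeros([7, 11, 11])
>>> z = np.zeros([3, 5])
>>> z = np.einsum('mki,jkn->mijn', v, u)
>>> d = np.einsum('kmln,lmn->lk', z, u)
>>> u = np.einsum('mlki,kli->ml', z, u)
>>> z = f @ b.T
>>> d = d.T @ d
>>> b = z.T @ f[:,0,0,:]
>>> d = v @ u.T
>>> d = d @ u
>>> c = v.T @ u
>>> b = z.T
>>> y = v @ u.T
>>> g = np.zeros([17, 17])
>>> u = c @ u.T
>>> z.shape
(3, 17, 11, 11)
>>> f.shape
(3, 17, 11, 17)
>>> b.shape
(11, 11, 17, 3)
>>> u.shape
(11, 11, 7)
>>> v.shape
(7, 11, 11)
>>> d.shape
(7, 11, 11)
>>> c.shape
(11, 11, 11)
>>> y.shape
(7, 11, 7)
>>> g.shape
(17, 17)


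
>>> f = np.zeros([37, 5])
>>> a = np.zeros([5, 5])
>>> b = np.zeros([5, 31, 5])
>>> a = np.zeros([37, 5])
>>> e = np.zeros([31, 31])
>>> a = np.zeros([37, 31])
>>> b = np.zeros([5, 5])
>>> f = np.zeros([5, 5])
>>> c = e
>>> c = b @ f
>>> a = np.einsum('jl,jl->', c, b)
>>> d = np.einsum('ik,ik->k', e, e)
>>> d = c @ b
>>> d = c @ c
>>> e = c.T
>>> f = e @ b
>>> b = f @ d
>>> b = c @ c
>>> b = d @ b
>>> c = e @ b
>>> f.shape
(5, 5)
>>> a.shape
()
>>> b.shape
(5, 5)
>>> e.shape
(5, 5)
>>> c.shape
(5, 5)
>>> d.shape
(5, 5)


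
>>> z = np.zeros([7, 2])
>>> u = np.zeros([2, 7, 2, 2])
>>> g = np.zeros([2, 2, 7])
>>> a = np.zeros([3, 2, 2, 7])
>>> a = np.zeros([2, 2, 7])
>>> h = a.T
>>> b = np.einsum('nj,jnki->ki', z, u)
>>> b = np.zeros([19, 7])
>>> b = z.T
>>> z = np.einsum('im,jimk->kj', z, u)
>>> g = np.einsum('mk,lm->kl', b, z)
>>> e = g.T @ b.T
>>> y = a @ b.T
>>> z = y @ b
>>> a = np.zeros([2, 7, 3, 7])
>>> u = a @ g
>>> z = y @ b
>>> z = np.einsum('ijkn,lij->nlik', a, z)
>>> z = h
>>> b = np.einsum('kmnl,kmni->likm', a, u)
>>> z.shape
(7, 2, 2)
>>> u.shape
(2, 7, 3, 2)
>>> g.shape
(7, 2)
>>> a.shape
(2, 7, 3, 7)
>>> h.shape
(7, 2, 2)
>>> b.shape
(7, 2, 2, 7)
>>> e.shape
(2, 2)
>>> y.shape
(2, 2, 2)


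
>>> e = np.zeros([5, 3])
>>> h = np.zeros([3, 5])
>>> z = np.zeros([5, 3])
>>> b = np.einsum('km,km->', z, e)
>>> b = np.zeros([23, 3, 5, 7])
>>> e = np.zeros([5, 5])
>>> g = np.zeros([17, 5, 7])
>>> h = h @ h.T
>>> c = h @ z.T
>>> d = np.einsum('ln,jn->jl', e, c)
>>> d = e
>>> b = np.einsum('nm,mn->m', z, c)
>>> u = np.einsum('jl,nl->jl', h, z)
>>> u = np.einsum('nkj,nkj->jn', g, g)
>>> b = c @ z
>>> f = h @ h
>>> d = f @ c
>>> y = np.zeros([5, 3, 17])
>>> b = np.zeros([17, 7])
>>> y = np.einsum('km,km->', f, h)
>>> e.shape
(5, 5)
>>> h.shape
(3, 3)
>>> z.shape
(5, 3)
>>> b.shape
(17, 7)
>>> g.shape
(17, 5, 7)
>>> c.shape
(3, 5)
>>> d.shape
(3, 5)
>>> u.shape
(7, 17)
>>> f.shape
(3, 3)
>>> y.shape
()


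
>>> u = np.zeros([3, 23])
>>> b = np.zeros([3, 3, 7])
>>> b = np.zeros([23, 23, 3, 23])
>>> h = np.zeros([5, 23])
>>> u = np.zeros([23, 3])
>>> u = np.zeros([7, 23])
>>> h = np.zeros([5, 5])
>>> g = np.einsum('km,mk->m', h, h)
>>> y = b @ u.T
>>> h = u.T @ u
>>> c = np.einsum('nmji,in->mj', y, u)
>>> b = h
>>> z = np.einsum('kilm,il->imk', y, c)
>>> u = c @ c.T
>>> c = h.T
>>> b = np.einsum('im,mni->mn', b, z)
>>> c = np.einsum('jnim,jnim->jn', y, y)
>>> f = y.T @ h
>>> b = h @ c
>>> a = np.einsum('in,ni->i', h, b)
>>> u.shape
(23, 23)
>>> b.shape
(23, 23)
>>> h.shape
(23, 23)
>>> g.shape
(5,)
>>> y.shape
(23, 23, 3, 7)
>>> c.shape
(23, 23)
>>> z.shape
(23, 7, 23)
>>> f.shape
(7, 3, 23, 23)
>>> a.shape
(23,)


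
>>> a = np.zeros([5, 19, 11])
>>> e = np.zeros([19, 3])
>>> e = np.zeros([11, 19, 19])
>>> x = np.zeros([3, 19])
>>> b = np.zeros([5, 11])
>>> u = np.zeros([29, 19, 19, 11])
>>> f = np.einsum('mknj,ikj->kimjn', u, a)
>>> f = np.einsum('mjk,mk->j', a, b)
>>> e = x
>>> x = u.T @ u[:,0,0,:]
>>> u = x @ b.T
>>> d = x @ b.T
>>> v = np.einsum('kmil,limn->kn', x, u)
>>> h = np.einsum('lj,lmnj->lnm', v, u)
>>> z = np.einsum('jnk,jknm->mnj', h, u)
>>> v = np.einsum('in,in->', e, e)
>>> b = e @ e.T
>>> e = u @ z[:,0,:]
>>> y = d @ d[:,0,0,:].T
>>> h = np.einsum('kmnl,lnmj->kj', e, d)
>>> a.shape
(5, 19, 11)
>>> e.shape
(11, 19, 19, 11)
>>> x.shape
(11, 19, 19, 11)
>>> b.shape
(3, 3)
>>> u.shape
(11, 19, 19, 5)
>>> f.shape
(19,)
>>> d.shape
(11, 19, 19, 5)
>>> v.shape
()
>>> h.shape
(11, 5)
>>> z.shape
(5, 19, 11)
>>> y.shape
(11, 19, 19, 11)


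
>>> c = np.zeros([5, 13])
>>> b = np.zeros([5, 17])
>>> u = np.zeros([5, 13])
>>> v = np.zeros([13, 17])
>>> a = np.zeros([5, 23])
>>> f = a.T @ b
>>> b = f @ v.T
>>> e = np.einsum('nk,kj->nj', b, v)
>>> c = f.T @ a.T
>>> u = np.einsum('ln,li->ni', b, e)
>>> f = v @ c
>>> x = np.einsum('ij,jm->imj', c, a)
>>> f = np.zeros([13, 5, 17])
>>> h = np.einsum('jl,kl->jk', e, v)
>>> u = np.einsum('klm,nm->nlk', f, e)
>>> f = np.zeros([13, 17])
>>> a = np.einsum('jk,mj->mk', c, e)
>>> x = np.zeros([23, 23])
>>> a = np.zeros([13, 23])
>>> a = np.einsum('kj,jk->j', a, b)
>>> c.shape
(17, 5)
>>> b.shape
(23, 13)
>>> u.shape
(23, 5, 13)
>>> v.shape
(13, 17)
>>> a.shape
(23,)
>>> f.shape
(13, 17)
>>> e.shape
(23, 17)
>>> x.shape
(23, 23)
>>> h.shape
(23, 13)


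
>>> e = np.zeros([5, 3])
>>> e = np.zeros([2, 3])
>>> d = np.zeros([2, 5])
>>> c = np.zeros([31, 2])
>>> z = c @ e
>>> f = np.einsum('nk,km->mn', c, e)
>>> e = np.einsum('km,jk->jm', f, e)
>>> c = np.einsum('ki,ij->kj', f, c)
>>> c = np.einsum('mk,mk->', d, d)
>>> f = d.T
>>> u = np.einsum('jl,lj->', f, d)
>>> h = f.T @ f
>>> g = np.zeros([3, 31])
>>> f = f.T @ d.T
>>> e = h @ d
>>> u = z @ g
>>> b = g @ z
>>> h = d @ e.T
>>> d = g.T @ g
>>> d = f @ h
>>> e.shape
(2, 5)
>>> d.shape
(2, 2)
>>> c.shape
()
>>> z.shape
(31, 3)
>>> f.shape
(2, 2)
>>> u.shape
(31, 31)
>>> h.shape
(2, 2)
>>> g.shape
(3, 31)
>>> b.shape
(3, 3)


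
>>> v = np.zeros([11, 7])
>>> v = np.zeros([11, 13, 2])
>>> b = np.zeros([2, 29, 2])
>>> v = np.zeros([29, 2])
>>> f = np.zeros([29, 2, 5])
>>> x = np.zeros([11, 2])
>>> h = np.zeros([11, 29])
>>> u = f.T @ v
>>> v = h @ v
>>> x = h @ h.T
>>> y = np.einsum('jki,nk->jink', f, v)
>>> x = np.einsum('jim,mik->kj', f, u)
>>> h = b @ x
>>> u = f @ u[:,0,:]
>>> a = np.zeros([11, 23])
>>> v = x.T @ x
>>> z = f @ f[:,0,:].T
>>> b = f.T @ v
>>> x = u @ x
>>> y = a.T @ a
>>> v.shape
(29, 29)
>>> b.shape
(5, 2, 29)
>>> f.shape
(29, 2, 5)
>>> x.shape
(29, 2, 29)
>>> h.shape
(2, 29, 29)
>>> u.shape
(29, 2, 2)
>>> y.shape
(23, 23)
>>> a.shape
(11, 23)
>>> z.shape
(29, 2, 29)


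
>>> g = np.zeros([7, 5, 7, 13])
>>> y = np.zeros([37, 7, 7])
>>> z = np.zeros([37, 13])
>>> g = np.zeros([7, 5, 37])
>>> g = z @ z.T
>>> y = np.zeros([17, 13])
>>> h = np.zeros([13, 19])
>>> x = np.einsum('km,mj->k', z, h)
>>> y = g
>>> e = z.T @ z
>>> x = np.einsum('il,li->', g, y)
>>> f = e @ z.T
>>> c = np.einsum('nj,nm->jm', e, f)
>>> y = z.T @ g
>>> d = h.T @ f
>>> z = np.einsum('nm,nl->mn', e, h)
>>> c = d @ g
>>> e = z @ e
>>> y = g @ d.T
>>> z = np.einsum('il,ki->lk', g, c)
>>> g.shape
(37, 37)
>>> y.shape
(37, 19)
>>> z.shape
(37, 19)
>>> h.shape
(13, 19)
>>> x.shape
()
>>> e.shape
(13, 13)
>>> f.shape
(13, 37)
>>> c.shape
(19, 37)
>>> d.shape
(19, 37)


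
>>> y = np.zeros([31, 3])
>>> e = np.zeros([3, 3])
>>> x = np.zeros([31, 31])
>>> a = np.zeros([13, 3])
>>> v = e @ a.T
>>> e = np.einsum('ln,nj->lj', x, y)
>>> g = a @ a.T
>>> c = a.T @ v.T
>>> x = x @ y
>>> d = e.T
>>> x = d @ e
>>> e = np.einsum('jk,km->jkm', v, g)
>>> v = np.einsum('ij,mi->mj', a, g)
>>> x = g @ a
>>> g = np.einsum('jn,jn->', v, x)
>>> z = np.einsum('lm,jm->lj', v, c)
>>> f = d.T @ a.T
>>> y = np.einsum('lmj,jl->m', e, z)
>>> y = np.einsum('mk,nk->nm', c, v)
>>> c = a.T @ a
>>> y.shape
(13, 3)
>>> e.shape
(3, 13, 13)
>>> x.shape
(13, 3)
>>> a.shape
(13, 3)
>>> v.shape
(13, 3)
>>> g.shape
()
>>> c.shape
(3, 3)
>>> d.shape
(3, 31)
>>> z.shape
(13, 3)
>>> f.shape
(31, 13)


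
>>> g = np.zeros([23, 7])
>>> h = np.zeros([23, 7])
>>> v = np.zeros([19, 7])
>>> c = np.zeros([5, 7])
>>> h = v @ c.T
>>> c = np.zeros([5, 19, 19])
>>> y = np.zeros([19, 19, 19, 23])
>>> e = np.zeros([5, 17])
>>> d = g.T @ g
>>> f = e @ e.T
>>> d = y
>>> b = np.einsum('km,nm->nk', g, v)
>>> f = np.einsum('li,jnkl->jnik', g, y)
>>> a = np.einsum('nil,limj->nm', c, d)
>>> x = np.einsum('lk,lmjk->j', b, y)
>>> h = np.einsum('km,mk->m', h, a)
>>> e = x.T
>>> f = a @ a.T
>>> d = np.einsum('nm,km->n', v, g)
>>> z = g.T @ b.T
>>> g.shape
(23, 7)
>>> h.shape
(5,)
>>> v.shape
(19, 7)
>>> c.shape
(5, 19, 19)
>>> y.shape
(19, 19, 19, 23)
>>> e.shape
(19,)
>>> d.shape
(19,)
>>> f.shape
(5, 5)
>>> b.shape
(19, 23)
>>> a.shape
(5, 19)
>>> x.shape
(19,)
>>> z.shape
(7, 19)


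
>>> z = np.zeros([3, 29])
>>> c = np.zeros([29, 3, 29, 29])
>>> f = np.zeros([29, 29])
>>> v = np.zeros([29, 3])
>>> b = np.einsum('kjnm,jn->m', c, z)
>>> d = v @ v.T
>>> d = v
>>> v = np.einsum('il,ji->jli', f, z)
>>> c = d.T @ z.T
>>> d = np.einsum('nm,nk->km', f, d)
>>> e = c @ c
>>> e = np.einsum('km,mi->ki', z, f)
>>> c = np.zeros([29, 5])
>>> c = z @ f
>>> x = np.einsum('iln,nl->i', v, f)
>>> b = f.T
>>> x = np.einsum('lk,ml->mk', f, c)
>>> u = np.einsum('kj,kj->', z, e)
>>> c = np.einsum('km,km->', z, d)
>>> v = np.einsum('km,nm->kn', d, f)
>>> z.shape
(3, 29)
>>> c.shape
()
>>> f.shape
(29, 29)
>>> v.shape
(3, 29)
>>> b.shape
(29, 29)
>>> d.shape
(3, 29)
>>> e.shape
(3, 29)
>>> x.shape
(3, 29)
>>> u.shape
()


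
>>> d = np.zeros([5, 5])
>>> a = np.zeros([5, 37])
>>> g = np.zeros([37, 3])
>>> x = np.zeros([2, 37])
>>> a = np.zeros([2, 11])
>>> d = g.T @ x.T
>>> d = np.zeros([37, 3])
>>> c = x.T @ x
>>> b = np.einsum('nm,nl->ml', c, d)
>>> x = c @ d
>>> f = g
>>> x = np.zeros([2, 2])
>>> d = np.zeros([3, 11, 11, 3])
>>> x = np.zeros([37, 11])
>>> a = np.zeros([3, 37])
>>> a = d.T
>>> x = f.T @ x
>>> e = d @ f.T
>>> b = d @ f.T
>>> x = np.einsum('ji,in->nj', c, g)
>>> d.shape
(3, 11, 11, 3)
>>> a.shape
(3, 11, 11, 3)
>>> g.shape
(37, 3)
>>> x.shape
(3, 37)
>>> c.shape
(37, 37)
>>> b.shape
(3, 11, 11, 37)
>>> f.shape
(37, 3)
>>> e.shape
(3, 11, 11, 37)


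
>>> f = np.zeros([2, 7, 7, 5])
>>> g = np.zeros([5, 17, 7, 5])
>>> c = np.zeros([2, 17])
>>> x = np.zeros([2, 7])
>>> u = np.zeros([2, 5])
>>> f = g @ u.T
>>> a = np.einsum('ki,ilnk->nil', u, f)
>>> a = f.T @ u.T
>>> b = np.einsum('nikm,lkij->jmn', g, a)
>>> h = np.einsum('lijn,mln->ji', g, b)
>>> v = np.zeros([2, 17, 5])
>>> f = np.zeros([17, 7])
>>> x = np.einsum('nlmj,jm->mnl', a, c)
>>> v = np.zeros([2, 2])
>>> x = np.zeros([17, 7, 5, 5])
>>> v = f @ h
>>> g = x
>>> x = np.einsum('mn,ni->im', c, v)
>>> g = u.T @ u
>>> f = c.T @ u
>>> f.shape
(17, 5)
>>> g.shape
(5, 5)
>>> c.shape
(2, 17)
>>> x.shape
(17, 2)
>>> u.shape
(2, 5)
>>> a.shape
(2, 7, 17, 2)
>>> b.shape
(2, 5, 5)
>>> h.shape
(7, 17)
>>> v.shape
(17, 17)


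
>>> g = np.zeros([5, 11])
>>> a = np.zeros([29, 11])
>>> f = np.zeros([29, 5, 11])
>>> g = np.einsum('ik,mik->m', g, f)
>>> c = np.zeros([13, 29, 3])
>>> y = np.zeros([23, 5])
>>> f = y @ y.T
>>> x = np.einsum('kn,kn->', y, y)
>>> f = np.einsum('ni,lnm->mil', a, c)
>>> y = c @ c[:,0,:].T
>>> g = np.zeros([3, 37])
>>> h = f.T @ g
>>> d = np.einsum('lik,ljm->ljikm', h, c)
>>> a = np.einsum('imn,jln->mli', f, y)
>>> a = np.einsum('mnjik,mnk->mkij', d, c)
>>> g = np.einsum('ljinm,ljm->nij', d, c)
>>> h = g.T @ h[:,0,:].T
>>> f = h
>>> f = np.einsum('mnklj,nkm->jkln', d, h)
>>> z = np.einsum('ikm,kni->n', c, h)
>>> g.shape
(37, 11, 29)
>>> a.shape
(13, 3, 37, 11)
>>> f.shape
(3, 11, 37, 29)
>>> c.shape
(13, 29, 3)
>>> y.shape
(13, 29, 13)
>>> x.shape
()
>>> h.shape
(29, 11, 13)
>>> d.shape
(13, 29, 11, 37, 3)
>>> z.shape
(11,)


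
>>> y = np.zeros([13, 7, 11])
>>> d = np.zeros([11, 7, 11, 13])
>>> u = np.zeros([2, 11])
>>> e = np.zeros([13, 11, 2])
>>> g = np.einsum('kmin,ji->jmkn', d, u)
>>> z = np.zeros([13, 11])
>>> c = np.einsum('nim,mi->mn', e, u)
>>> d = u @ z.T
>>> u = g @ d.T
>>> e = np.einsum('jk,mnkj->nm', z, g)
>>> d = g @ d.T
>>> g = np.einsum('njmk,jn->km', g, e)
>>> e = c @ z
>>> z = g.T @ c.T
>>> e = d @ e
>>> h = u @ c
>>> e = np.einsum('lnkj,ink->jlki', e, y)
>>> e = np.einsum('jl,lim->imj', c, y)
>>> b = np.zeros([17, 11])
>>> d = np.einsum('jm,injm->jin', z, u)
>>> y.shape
(13, 7, 11)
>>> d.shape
(11, 2, 7)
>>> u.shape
(2, 7, 11, 2)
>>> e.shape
(7, 11, 2)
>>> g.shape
(13, 11)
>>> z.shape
(11, 2)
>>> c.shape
(2, 13)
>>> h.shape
(2, 7, 11, 13)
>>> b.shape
(17, 11)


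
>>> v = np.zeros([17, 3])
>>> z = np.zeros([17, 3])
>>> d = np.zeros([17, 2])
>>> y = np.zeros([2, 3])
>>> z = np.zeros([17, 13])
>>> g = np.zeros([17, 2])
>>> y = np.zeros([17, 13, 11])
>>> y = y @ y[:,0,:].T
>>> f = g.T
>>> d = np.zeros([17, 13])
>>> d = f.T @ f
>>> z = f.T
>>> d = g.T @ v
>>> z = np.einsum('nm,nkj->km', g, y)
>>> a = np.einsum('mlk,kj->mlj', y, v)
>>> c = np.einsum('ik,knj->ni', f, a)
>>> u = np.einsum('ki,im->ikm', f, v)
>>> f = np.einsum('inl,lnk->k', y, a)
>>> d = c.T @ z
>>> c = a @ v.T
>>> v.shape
(17, 3)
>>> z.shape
(13, 2)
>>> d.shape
(2, 2)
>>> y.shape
(17, 13, 17)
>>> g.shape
(17, 2)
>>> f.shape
(3,)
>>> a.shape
(17, 13, 3)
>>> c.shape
(17, 13, 17)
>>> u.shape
(17, 2, 3)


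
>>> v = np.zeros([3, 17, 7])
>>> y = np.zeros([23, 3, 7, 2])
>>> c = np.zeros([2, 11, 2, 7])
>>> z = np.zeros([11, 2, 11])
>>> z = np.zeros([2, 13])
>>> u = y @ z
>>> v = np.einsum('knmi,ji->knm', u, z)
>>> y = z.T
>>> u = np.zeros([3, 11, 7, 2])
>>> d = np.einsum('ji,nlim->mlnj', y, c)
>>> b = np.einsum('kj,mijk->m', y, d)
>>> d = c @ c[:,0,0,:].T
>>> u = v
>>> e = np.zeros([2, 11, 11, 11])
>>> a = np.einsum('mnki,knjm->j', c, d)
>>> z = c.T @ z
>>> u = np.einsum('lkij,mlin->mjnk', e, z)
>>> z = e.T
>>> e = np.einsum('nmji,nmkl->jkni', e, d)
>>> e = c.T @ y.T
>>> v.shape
(23, 3, 7)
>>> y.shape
(13, 2)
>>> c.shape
(2, 11, 2, 7)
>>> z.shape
(11, 11, 11, 2)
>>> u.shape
(7, 11, 13, 11)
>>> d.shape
(2, 11, 2, 2)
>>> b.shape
(7,)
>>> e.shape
(7, 2, 11, 13)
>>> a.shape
(2,)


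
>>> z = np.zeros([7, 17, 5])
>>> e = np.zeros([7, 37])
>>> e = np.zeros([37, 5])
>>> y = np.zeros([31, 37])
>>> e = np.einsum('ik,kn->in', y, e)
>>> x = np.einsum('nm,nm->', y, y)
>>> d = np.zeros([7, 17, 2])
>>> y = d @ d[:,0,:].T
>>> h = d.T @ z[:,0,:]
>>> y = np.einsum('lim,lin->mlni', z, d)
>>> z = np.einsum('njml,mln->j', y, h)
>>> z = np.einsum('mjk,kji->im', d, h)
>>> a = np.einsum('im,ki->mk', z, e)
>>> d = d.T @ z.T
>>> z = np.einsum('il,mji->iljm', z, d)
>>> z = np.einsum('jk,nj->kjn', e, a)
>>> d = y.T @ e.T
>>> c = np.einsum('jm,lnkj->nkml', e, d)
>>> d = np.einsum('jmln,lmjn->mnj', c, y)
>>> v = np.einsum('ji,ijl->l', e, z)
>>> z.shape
(5, 31, 7)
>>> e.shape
(31, 5)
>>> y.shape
(5, 7, 2, 17)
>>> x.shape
()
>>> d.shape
(7, 17, 2)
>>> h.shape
(2, 17, 5)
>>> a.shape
(7, 31)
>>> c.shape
(2, 7, 5, 17)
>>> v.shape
(7,)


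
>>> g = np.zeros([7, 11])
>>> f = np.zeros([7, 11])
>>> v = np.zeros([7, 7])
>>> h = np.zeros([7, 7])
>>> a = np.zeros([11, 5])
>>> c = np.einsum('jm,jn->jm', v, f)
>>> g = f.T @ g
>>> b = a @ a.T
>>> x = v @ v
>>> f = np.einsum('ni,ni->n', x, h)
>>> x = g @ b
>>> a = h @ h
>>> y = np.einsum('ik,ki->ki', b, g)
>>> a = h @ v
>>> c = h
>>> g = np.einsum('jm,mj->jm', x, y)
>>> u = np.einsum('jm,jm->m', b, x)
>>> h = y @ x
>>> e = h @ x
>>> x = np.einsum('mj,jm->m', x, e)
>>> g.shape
(11, 11)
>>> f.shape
(7,)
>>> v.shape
(7, 7)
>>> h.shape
(11, 11)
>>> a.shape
(7, 7)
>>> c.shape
(7, 7)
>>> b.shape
(11, 11)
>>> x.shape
(11,)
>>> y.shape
(11, 11)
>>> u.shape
(11,)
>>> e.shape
(11, 11)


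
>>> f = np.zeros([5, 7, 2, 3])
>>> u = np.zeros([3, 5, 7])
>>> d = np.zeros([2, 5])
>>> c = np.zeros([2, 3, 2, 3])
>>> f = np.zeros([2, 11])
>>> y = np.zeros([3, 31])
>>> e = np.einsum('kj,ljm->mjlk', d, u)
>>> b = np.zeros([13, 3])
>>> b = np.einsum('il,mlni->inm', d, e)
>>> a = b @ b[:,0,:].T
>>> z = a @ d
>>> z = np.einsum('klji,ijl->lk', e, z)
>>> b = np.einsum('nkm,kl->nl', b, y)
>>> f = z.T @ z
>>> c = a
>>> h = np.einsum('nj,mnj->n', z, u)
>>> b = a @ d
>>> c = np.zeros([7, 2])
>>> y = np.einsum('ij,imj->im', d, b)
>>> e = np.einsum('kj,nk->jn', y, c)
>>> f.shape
(7, 7)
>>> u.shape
(3, 5, 7)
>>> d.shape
(2, 5)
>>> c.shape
(7, 2)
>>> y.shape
(2, 3)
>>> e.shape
(3, 7)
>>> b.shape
(2, 3, 5)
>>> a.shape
(2, 3, 2)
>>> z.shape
(5, 7)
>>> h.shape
(5,)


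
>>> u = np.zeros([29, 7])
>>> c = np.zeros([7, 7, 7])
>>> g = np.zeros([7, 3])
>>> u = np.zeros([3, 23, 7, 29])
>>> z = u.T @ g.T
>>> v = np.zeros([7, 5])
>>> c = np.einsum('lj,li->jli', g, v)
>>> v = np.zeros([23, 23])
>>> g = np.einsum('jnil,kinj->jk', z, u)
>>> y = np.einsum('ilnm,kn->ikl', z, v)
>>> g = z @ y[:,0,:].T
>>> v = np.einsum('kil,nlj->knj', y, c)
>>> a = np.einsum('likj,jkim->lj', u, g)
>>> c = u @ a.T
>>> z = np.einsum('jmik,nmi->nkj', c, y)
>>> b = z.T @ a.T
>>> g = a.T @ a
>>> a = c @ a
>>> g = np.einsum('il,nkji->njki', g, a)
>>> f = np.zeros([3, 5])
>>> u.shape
(3, 23, 7, 29)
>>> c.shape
(3, 23, 7, 3)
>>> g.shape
(3, 7, 23, 29)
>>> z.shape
(29, 3, 3)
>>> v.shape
(29, 3, 5)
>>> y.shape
(29, 23, 7)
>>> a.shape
(3, 23, 7, 29)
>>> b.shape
(3, 3, 3)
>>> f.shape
(3, 5)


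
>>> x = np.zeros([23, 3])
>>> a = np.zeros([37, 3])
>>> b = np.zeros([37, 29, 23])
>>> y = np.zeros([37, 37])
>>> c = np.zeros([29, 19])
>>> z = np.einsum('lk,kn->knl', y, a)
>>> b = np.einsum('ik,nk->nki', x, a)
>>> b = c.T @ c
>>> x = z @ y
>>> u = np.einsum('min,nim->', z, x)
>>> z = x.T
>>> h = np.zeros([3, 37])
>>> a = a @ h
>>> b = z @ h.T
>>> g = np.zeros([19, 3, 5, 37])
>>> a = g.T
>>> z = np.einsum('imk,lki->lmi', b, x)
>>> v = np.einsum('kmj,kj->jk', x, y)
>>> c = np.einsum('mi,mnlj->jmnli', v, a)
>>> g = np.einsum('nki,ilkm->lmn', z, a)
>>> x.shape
(37, 3, 37)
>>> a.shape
(37, 5, 3, 19)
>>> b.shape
(37, 3, 3)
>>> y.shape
(37, 37)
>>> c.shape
(19, 37, 5, 3, 37)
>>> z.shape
(37, 3, 37)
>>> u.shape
()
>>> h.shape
(3, 37)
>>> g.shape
(5, 19, 37)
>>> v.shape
(37, 37)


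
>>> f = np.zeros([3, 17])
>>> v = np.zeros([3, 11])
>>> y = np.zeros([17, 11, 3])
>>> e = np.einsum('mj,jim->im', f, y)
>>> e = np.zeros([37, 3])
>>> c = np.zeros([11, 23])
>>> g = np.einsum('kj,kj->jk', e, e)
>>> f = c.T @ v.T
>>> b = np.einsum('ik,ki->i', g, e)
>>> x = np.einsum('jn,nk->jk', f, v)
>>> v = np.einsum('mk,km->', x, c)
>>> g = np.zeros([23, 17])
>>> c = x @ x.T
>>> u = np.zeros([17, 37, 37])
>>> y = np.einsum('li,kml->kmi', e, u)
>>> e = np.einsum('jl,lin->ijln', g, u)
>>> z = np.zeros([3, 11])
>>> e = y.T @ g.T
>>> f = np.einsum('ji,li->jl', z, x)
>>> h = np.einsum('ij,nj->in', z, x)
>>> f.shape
(3, 23)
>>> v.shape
()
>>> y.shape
(17, 37, 3)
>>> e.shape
(3, 37, 23)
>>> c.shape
(23, 23)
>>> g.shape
(23, 17)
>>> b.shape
(3,)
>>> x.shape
(23, 11)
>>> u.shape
(17, 37, 37)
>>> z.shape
(3, 11)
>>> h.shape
(3, 23)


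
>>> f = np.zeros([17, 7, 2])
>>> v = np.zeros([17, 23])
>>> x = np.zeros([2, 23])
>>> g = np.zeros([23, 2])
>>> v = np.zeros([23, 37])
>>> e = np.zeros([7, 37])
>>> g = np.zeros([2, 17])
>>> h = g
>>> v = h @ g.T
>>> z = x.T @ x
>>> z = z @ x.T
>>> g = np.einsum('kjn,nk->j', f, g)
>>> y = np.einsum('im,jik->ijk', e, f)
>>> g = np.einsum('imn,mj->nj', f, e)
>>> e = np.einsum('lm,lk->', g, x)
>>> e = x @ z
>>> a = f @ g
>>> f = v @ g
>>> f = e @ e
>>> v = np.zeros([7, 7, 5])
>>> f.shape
(2, 2)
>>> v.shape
(7, 7, 5)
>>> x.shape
(2, 23)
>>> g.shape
(2, 37)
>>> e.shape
(2, 2)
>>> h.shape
(2, 17)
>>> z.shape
(23, 2)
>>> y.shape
(7, 17, 2)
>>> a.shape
(17, 7, 37)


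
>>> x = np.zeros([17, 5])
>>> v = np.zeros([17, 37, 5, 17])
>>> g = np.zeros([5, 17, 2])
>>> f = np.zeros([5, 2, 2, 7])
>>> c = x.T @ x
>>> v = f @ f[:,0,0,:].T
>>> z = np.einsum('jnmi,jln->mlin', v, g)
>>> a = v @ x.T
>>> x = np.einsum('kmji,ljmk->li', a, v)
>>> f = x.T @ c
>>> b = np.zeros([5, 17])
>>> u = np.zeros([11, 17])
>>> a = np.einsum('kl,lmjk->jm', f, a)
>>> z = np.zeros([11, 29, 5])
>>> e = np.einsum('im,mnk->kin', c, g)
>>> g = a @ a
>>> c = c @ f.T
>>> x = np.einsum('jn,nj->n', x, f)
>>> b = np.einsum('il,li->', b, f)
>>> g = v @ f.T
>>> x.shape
(17,)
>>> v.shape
(5, 2, 2, 5)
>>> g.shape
(5, 2, 2, 17)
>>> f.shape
(17, 5)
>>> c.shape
(5, 17)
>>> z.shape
(11, 29, 5)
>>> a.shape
(2, 2)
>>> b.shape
()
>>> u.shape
(11, 17)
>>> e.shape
(2, 5, 17)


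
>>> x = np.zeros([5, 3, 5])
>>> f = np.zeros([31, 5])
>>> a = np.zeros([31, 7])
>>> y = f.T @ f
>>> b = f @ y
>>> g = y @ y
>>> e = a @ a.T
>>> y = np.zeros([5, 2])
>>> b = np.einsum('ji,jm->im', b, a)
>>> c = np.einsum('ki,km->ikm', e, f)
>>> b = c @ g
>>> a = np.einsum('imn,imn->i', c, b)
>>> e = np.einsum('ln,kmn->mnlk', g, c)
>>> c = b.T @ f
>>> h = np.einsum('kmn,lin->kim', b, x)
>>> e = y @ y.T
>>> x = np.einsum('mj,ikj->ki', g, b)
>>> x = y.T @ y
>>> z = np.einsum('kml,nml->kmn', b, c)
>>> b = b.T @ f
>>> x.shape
(2, 2)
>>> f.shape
(31, 5)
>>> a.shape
(31,)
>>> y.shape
(5, 2)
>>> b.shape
(5, 31, 5)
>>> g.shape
(5, 5)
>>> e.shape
(5, 5)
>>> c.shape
(5, 31, 5)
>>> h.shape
(31, 3, 31)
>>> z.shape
(31, 31, 5)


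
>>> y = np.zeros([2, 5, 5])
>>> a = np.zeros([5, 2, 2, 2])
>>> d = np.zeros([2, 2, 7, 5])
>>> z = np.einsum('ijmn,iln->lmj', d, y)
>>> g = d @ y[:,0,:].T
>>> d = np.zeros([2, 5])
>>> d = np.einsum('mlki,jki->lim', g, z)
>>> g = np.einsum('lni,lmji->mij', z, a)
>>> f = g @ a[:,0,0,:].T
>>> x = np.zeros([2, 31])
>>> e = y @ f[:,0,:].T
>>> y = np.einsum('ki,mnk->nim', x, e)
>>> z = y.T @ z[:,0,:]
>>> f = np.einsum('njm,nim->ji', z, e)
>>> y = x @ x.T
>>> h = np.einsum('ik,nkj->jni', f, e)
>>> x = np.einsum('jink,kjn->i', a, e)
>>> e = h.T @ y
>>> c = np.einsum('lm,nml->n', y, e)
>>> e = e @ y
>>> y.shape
(2, 2)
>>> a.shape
(5, 2, 2, 2)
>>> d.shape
(2, 2, 2)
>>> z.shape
(2, 31, 2)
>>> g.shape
(2, 2, 2)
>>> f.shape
(31, 5)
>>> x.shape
(2,)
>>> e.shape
(31, 2, 2)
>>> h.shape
(2, 2, 31)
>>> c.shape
(31,)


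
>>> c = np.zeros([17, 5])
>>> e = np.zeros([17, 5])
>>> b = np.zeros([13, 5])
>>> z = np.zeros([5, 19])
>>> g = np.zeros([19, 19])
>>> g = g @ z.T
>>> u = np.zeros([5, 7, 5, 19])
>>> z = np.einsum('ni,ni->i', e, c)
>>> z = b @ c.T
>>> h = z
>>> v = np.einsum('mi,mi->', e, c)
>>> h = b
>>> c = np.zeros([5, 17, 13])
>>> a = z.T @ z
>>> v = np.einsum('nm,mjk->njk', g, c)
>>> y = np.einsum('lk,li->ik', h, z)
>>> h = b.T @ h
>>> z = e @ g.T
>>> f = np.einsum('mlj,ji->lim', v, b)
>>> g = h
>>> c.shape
(5, 17, 13)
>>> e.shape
(17, 5)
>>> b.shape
(13, 5)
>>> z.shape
(17, 19)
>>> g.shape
(5, 5)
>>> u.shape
(5, 7, 5, 19)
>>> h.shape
(5, 5)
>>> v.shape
(19, 17, 13)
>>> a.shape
(17, 17)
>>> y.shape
(17, 5)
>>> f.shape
(17, 5, 19)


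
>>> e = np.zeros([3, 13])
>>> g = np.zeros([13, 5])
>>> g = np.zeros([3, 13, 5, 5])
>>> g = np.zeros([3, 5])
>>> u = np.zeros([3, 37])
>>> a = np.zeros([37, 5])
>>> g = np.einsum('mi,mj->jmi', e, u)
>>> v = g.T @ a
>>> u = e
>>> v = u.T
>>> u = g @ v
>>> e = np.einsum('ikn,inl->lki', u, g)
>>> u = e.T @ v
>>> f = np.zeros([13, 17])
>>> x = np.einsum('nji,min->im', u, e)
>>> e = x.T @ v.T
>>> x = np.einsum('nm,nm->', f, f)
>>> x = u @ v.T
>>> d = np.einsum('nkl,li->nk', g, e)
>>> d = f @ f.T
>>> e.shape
(13, 13)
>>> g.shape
(37, 3, 13)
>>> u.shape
(37, 3, 3)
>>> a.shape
(37, 5)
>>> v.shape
(13, 3)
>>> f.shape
(13, 17)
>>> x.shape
(37, 3, 13)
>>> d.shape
(13, 13)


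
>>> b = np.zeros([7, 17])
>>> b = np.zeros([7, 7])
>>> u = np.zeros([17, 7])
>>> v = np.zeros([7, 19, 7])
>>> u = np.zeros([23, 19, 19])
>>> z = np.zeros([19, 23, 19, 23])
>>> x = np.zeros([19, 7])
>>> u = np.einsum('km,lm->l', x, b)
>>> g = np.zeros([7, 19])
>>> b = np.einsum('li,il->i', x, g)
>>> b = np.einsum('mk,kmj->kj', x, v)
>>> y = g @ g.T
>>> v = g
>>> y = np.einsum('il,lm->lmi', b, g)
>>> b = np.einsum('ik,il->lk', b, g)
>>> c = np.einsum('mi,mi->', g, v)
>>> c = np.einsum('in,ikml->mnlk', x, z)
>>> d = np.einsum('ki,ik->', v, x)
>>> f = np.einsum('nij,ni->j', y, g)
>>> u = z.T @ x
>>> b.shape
(19, 7)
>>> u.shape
(23, 19, 23, 7)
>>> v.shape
(7, 19)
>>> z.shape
(19, 23, 19, 23)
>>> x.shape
(19, 7)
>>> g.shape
(7, 19)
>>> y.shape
(7, 19, 7)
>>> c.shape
(19, 7, 23, 23)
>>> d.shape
()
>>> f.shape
(7,)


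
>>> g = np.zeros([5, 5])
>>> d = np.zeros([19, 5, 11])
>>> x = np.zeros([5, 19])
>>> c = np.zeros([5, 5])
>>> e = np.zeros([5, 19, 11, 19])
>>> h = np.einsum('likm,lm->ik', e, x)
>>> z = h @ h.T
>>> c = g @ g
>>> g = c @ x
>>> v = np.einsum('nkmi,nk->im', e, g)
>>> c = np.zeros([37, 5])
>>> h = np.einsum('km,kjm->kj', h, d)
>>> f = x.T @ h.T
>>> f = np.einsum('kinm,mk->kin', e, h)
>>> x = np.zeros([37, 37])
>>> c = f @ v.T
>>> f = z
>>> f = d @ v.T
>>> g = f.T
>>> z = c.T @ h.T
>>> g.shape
(19, 5, 19)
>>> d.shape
(19, 5, 11)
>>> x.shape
(37, 37)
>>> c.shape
(5, 19, 19)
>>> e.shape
(5, 19, 11, 19)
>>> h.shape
(19, 5)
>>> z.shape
(19, 19, 19)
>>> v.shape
(19, 11)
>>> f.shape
(19, 5, 19)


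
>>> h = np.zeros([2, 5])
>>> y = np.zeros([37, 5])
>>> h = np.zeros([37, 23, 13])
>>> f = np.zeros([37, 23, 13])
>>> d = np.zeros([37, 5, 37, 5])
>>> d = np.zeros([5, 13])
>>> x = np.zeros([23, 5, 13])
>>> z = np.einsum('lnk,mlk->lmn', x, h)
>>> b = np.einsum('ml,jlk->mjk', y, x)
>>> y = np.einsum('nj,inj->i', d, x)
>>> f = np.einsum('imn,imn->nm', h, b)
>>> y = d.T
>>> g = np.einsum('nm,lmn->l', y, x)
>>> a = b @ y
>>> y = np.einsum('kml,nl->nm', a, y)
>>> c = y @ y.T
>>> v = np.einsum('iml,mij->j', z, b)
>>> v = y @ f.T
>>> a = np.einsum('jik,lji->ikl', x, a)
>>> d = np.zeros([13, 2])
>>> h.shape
(37, 23, 13)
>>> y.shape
(13, 23)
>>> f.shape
(13, 23)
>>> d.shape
(13, 2)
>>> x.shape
(23, 5, 13)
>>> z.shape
(23, 37, 5)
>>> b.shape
(37, 23, 13)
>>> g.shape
(23,)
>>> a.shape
(5, 13, 37)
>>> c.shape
(13, 13)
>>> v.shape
(13, 13)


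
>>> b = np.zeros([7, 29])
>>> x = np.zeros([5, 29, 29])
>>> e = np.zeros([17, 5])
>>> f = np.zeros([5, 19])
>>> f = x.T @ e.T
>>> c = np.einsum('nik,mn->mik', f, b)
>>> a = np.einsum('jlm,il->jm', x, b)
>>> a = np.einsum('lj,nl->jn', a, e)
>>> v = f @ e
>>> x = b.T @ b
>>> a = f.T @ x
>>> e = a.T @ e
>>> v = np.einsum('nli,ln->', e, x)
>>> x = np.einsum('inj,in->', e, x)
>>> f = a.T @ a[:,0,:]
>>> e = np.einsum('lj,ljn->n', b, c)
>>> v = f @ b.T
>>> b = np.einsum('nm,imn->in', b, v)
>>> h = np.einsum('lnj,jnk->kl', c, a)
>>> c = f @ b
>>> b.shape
(29, 7)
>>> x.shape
()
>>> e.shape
(17,)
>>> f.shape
(29, 29, 29)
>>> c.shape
(29, 29, 7)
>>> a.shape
(17, 29, 29)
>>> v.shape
(29, 29, 7)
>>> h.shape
(29, 7)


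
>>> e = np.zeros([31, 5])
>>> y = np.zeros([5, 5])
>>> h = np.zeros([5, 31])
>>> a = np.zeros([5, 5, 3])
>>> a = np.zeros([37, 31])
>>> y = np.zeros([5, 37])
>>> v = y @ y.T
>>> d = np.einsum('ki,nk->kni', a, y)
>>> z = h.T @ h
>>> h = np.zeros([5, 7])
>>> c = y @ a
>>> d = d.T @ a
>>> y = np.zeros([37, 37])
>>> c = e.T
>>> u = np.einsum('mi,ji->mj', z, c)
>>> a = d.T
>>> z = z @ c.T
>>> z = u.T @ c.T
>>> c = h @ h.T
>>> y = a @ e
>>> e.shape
(31, 5)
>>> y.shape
(31, 5, 5)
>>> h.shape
(5, 7)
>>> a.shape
(31, 5, 31)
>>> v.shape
(5, 5)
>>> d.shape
(31, 5, 31)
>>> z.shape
(5, 5)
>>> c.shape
(5, 5)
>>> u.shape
(31, 5)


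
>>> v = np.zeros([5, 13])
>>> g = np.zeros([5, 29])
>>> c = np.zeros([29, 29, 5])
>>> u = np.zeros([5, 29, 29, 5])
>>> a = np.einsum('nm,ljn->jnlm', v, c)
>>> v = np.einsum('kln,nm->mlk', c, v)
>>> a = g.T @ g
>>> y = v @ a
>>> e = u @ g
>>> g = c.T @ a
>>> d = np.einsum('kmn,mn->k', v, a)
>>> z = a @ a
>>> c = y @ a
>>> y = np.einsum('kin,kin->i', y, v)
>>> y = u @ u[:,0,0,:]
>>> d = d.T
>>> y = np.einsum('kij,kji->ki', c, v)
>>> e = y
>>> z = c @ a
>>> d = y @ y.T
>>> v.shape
(13, 29, 29)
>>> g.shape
(5, 29, 29)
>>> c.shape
(13, 29, 29)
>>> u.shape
(5, 29, 29, 5)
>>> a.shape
(29, 29)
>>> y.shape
(13, 29)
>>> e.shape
(13, 29)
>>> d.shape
(13, 13)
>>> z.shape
(13, 29, 29)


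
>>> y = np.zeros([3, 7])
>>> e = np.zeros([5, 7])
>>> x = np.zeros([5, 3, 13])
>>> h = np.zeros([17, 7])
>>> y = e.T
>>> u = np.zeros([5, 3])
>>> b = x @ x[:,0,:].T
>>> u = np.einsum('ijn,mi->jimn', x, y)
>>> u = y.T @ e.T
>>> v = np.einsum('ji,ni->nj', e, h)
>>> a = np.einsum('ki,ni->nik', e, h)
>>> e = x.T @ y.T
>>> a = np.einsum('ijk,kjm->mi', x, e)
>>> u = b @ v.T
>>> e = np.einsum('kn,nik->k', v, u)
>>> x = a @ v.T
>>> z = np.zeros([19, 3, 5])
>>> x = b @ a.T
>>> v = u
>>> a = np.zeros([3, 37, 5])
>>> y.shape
(7, 5)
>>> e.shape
(17,)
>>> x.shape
(5, 3, 7)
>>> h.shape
(17, 7)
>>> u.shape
(5, 3, 17)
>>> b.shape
(5, 3, 5)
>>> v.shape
(5, 3, 17)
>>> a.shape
(3, 37, 5)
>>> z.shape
(19, 3, 5)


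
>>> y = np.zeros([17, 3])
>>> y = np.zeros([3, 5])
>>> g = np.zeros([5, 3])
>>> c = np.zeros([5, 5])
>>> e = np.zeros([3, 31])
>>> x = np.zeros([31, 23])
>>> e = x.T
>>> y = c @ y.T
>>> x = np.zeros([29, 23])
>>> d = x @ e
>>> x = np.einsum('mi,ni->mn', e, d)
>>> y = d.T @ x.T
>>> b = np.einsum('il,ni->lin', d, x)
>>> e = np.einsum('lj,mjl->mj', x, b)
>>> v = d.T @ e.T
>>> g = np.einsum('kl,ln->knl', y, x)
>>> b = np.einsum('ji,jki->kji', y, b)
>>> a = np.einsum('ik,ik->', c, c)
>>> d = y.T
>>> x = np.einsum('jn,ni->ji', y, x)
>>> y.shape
(31, 23)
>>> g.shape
(31, 29, 23)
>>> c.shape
(5, 5)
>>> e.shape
(31, 29)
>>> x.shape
(31, 29)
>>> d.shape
(23, 31)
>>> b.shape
(29, 31, 23)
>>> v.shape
(31, 31)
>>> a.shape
()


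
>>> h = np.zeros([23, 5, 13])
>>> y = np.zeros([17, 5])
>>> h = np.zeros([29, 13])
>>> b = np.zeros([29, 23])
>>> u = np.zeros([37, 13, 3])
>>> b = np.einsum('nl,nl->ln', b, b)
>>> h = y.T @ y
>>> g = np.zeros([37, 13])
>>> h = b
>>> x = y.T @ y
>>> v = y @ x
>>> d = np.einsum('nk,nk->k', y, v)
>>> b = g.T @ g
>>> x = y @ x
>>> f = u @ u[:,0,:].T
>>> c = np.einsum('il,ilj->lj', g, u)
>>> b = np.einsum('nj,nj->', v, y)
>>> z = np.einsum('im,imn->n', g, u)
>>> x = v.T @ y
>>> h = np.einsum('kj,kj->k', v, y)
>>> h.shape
(17,)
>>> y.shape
(17, 5)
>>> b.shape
()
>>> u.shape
(37, 13, 3)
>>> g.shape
(37, 13)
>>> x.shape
(5, 5)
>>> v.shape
(17, 5)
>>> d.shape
(5,)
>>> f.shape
(37, 13, 37)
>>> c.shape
(13, 3)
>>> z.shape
(3,)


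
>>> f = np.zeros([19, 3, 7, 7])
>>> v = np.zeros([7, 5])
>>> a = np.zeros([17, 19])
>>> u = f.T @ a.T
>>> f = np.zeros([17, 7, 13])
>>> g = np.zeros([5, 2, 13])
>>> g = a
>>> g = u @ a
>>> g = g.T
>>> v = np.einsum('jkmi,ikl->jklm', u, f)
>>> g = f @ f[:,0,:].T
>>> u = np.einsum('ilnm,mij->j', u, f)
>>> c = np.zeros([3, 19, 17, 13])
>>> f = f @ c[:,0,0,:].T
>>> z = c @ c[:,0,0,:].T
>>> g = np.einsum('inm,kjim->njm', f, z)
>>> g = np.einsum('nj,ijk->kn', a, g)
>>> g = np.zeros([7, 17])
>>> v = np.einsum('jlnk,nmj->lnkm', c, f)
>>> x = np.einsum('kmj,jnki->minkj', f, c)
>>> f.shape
(17, 7, 3)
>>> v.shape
(19, 17, 13, 7)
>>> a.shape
(17, 19)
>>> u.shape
(13,)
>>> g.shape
(7, 17)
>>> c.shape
(3, 19, 17, 13)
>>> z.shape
(3, 19, 17, 3)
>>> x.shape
(7, 13, 19, 17, 3)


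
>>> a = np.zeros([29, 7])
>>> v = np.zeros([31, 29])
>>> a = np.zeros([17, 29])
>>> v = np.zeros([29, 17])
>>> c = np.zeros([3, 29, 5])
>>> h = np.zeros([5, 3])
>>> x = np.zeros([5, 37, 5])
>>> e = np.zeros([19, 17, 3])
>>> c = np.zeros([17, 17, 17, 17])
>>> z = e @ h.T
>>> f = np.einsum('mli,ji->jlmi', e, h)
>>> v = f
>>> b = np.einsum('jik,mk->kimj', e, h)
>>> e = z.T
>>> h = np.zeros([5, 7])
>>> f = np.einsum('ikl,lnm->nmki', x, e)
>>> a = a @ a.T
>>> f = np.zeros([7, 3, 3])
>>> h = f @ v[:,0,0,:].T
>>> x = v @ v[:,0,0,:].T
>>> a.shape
(17, 17)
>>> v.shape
(5, 17, 19, 3)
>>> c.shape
(17, 17, 17, 17)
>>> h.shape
(7, 3, 5)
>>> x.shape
(5, 17, 19, 5)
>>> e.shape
(5, 17, 19)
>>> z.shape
(19, 17, 5)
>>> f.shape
(7, 3, 3)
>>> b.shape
(3, 17, 5, 19)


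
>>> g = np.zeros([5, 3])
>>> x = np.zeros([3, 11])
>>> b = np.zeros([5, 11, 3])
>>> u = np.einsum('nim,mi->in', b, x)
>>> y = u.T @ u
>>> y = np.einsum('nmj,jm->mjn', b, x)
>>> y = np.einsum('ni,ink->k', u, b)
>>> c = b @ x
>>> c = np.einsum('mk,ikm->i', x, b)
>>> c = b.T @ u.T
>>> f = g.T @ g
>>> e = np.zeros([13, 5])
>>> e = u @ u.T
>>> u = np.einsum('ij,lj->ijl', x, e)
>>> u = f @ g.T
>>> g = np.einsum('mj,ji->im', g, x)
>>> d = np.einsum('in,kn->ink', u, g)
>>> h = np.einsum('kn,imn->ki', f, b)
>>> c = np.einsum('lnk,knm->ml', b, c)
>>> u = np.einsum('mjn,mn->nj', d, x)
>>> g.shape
(11, 5)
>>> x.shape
(3, 11)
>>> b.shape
(5, 11, 3)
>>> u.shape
(11, 5)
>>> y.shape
(3,)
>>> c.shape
(11, 5)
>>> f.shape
(3, 3)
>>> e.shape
(11, 11)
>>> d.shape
(3, 5, 11)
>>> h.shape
(3, 5)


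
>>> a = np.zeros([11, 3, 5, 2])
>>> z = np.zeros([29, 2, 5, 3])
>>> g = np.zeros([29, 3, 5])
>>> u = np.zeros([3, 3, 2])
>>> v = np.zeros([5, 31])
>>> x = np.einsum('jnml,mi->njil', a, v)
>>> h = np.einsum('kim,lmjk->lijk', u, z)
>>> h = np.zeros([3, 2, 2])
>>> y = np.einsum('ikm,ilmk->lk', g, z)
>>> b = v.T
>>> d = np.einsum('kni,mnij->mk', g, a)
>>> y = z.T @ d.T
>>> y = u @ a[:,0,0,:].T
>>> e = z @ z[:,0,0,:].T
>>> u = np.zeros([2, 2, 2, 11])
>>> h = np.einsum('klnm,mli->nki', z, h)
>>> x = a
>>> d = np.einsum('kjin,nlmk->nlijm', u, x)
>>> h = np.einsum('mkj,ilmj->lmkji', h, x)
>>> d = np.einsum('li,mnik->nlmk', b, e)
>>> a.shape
(11, 3, 5, 2)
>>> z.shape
(29, 2, 5, 3)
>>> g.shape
(29, 3, 5)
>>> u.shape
(2, 2, 2, 11)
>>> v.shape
(5, 31)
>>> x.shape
(11, 3, 5, 2)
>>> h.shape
(3, 5, 29, 2, 11)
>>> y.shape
(3, 3, 11)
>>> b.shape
(31, 5)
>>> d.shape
(2, 31, 29, 29)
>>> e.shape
(29, 2, 5, 29)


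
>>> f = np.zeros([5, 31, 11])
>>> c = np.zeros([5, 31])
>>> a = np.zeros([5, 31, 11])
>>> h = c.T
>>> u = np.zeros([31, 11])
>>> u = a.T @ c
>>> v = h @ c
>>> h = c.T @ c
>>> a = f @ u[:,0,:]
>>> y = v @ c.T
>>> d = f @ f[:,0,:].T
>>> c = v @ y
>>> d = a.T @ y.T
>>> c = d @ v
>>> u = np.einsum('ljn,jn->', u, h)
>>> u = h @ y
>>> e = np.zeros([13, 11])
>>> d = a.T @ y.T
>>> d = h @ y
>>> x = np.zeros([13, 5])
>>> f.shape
(5, 31, 11)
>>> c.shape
(31, 31, 31)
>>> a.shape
(5, 31, 31)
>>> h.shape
(31, 31)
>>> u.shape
(31, 5)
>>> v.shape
(31, 31)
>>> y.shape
(31, 5)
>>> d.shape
(31, 5)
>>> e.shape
(13, 11)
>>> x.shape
(13, 5)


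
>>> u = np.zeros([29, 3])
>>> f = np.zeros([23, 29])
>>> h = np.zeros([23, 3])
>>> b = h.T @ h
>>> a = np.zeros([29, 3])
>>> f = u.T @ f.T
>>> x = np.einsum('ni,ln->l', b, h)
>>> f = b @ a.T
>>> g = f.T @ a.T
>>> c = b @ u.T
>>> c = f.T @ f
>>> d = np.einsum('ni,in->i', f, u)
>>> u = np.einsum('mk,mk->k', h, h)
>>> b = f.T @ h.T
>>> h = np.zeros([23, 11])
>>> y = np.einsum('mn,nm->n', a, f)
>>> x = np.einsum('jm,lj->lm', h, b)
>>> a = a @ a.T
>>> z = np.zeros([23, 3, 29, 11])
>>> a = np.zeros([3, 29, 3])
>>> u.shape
(3,)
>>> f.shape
(3, 29)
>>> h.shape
(23, 11)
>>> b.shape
(29, 23)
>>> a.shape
(3, 29, 3)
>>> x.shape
(29, 11)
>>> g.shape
(29, 29)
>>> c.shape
(29, 29)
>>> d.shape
(29,)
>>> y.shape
(3,)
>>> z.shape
(23, 3, 29, 11)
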